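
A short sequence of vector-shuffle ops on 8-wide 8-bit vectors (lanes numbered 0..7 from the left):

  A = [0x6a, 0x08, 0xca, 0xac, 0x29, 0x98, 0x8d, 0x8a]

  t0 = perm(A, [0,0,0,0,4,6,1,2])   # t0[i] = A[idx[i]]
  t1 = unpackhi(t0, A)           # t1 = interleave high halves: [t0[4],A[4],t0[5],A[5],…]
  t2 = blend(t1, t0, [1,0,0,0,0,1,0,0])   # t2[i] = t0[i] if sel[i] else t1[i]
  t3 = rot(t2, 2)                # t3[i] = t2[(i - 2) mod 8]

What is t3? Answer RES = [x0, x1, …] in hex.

  t0: 6a 6a 6a 6a 29 8d 08 ca
  t1: 29 29 8d 98 08 8d ca 8a
  t2: 6a 29 8d 98 08 8d ca 8a
  t3: ca 8a 6a 29 8d 98 08 8d

RES = [0xca, 0x8a, 0x6a, 0x29, 0x8d, 0x98, 0x08, 0x8d]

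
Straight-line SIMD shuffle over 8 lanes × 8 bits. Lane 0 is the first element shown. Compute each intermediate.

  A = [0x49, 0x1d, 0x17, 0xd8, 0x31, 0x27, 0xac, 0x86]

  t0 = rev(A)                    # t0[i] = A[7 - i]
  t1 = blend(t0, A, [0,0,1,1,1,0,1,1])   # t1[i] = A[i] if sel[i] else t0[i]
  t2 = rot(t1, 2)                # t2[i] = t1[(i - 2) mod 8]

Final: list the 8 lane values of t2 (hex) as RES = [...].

RES = [0xac, 0x86, 0x86, 0xac, 0x17, 0xd8, 0x31, 0x17]

t0 = [0x86, 0xac, 0x27, 0x31, 0xd8, 0x17, 0x1d, 0x49]
t1 = [0x86, 0xac, 0x17, 0xd8, 0x31, 0x17, 0xac, 0x86]
t2 = [0xac, 0x86, 0x86, 0xac, 0x17, 0xd8, 0x31, 0x17]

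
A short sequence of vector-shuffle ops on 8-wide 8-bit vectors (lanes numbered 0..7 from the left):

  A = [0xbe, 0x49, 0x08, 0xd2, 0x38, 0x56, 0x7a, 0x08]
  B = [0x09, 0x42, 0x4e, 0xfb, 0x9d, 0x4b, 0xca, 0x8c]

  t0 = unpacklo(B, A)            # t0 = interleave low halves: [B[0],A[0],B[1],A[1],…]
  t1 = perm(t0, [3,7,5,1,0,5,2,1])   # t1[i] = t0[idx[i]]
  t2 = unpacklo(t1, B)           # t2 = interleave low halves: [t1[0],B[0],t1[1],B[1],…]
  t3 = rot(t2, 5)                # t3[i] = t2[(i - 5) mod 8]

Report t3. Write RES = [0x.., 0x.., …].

t0 = [0x09, 0xbe, 0x42, 0x49, 0x4e, 0x08, 0xfb, 0xd2]
t1 = [0x49, 0xd2, 0x08, 0xbe, 0x09, 0x08, 0x42, 0xbe]
t2 = [0x49, 0x09, 0xd2, 0x42, 0x08, 0x4e, 0xbe, 0xfb]
t3 = [0x42, 0x08, 0x4e, 0xbe, 0xfb, 0x49, 0x09, 0xd2]

RES = [0x42, 0x08, 0x4e, 0xbe, 0xfb, 0x49, 0x09, 0xd2]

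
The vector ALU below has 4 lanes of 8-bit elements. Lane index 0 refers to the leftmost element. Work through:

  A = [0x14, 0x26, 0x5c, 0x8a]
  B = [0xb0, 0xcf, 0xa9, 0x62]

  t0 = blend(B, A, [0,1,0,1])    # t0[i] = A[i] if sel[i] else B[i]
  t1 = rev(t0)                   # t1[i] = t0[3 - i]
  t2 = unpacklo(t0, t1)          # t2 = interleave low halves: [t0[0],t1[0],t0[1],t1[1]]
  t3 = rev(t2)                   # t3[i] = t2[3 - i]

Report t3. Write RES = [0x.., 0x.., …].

RES = [0xa9, 0x26, 0x8a, 0xb0]

  t0: b0 26 a9 8a
  t1: 8a a9 26 b0
  t2: b0 8a 26 a9
  t3: a9 26 8a b0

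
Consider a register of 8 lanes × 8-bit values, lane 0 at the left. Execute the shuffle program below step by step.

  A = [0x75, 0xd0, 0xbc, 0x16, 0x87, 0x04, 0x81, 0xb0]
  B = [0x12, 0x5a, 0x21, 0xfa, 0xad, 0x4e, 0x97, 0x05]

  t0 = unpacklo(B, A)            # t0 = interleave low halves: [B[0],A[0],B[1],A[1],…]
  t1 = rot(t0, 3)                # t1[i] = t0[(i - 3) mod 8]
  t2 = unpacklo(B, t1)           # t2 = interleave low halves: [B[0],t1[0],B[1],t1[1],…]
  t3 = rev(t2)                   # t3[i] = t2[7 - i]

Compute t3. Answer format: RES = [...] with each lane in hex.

  t0: 12 75 5a d0 21 bc fa 16
  t1: bc fa 16 12 75 5a d0 21
  t2: 12 bc 5a fa 21 16 fa 12
  t3: 12 fa 16 21 fa 5a bc 12

RES = [ 0x12  0xfa  0x16  0x21  0xfa  0x5a  0xbc  0x12 ]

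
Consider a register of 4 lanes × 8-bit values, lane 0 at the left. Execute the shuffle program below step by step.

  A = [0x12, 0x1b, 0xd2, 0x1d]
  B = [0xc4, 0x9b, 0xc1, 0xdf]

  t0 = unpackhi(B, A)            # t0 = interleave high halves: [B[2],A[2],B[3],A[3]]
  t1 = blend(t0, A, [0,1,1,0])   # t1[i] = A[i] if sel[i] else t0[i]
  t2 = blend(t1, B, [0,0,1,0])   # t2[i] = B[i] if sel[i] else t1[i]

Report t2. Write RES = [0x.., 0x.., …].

→ t0 |c1|d2|df|1d|
→ t1 |c1|1b|d2|1d|
→ t2 |c1|1b|c1|1d|

RES = [ 0xc1  0x1b  0xc1  0x1d ]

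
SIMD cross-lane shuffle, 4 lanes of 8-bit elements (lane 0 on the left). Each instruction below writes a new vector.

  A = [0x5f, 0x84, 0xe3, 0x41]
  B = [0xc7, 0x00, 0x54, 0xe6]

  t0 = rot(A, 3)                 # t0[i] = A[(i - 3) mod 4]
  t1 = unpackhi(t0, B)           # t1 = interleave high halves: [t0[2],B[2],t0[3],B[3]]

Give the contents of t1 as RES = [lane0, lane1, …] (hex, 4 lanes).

RES = [ 0x41  0x54  0x5f  0xe6 ]

→ t0 |84|e3|41|5f|
→ t1 |41|54|5f|e6|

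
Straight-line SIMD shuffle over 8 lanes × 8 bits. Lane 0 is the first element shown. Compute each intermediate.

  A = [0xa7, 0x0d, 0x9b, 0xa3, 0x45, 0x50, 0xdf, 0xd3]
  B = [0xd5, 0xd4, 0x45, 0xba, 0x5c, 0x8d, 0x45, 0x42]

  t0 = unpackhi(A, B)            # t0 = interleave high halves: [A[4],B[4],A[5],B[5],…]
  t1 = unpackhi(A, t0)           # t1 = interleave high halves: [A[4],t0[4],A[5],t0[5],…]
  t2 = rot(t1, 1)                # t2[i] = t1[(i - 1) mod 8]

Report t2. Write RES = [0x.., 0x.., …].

RES = [ 0x42  0x45  0xdf  0x50  0x45  0xdf  0xd3  0xd3 ]

  t0: 45 5c 50 8d df 45 d3 42
  t1: 45 df 50 45 df d3 d3 42
  t2: 42 45 df 50 45 df d3 d3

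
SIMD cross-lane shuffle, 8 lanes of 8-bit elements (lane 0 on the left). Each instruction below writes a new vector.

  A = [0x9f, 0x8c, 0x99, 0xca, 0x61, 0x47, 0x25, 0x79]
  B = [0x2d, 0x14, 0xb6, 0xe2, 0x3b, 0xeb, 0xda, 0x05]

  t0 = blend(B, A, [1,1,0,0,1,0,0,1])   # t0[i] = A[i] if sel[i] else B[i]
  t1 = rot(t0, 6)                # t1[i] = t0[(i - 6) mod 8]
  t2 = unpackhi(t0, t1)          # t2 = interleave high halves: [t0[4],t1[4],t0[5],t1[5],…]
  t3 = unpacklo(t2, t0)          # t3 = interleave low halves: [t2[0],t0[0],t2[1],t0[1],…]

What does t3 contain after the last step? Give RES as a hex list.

RES = [ 0x61  0x9f  0xda  0x8c  0xeb  0xb6  0x79  0xe2 ]

→ t0 |9f|8c|b6|e2|61|eb|da|79|
→ t1 |b6|e2|61|eb|da|79|9f|8c|
→ t2 |61|da|eb|79|da|9f|79|8c|
→ t3 |61|9f|da|8c|eb|b6|79|e2|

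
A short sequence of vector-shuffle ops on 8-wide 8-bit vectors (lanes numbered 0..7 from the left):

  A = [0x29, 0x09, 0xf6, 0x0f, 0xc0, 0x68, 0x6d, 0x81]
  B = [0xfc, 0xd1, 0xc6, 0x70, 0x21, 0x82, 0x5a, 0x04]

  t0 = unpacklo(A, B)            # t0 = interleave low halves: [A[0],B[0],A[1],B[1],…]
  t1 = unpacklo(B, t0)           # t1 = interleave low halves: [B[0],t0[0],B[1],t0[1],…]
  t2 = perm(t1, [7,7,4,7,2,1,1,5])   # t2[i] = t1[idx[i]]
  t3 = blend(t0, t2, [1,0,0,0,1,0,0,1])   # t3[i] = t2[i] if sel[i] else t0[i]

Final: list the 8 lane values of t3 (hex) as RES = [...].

  t0: 29 fc 09 d1 f6 c6 0f 70
  t1: fc 29 d1 fc c6 09 70 d1
  t2: d1 d1 c6 d1 d1 29 29 09
  t3: d1 fc 09 d1 d1 c6 0f 09

RES = [ 0xd1  0xfc  0x09  0xd1  0xd1  0xc6  0x0f  0x09 ]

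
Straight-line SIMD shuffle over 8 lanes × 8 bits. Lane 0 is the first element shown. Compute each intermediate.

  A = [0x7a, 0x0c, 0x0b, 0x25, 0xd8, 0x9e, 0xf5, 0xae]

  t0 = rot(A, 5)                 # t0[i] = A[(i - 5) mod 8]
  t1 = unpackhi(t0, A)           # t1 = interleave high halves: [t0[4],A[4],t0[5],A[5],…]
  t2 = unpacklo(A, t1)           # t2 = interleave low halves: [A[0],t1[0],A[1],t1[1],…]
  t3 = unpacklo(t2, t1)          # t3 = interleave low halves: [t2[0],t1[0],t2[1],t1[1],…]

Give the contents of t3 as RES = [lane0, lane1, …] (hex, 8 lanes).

RES = [0x7a, 0xae, 0xae, 0xd8, 0x0c, 0x7a, 0xd8, 0x9e]

→ t0 |25|d8|9e|f5|ae|7a|0c|0b|
→ t1 |ae|d8|7a|9e|0c|f5|0b|ae|
→ t2 |7a|ae|0c|d8|0b|7a|25|9e|
→ t3 |7a|ae|ae|d8|0c|7a|d8|9e|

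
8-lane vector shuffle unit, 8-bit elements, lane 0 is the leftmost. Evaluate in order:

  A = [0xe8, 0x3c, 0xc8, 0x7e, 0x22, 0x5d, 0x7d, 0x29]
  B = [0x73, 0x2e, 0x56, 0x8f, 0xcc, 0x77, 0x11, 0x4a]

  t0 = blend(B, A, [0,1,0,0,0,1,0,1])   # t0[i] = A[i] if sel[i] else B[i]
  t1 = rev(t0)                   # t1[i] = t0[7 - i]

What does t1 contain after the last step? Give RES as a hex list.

RES = [ 0x29  0x11  0x5d  0xcc  0x8f  0x56  0x3c  0x73 ]

→ t0 |73|3c|56|8f|cc|5d|11|29|
→ t1 |29|11|5d|cc|8f|56|3c|73|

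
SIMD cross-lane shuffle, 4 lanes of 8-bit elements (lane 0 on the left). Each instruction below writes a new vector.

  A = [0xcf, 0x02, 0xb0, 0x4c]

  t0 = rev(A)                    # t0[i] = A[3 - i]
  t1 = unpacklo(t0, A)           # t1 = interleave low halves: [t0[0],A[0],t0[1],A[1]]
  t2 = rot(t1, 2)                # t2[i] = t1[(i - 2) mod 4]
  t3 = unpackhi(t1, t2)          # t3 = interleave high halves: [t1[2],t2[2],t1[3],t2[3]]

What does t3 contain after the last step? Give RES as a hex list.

t0 = [0x4c, 0xb0, 0x02, 0xcf]
t1 = [0x4c, 0xcf, 0xb0, 0x02]
t2 = [0xb0, 0x02, 0x4c, 0xcf]
t3 = [0xb0, 0x4c, 0x02, 0xcf]

RES = [ 0xb0  0x4c  0x02  0xcf ]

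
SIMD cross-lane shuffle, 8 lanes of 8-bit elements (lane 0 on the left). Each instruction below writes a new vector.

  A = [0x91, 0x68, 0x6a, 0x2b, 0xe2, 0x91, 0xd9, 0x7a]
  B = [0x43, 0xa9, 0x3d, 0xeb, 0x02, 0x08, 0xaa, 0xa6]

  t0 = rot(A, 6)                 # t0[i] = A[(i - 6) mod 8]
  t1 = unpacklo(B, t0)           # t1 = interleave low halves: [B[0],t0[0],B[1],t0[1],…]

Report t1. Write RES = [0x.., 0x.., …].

RES = [0x43, 0x6a, 0xa9, 0x2b, 0x3d, 0xe2, 0xeb, 0x91]

t0 = [0x6a, 0x2b, 0xe2, 0x91, 0xd9, 0x7a, 0x91, 0x68]
t1 = [0x43, 0x6a, 0xa9, 0x2b, 0x3d, 0xe2, 0xeb, 0x91]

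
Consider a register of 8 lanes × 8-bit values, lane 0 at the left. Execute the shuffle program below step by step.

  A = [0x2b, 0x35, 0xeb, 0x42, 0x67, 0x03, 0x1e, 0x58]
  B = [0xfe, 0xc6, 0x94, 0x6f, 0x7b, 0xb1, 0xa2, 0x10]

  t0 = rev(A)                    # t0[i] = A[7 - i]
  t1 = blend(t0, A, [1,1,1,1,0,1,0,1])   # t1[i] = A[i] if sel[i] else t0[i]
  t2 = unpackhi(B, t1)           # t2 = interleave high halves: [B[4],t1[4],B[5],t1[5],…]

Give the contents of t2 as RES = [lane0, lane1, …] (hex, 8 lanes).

RES = [0x7b, 0x42, 0xb1, 0x03, 0xa2, 0x35, 0x10, 0x58]

  t0: 58 1e 03 67 42 eb 35 2b
  t1: 2b 35 eb 42 42 03 35 58
  t2: 7b 42 b1 03 a2 35 10 58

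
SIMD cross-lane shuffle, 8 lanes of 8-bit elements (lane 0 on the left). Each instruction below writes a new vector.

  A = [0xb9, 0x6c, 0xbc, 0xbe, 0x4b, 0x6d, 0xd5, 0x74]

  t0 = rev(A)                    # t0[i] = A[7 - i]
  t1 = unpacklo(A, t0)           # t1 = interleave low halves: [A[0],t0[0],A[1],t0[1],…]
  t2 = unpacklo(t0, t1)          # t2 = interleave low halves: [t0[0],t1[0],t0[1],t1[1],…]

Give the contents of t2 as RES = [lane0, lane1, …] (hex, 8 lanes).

→ t0 |74|d5|6d|4b|be|bc|6c|b9|
→ t1 |b9|74|6c|d5|bc|6d|be|4b|
→ t2 |74|b9|d5|74|6d|6c|4b|d5|

RES = [ 0x74  0xb9  0xd5  0x74  0x6d  0x6c  0x4b  0xd5 ]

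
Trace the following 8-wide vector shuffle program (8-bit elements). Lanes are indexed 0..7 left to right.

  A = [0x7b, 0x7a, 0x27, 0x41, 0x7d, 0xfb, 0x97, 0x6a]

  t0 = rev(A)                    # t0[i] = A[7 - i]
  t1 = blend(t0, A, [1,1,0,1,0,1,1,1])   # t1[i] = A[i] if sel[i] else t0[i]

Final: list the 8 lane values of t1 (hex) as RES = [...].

RES = [0x7b, 0x7a, 0xfb, 0x41, 0x41, 0xfb, 0x97, 0x6a]

→ t0 |6a|97|fb|7d|41|27|7a|7b|
→ t1 |7b|7a|fb|41|41|fb|97|6a|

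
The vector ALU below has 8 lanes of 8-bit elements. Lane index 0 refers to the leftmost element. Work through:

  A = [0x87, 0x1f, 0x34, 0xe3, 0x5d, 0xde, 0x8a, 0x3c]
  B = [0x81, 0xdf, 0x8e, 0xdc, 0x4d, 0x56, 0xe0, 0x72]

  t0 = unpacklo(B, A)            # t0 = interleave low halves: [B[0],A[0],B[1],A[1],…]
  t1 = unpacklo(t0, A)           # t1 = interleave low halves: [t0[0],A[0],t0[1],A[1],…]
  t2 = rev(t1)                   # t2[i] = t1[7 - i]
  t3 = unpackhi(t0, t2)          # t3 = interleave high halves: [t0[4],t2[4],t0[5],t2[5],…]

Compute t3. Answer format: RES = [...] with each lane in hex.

→ t0 |81|87|df|1f|8e|34|dc|e3|
→ t1 |81|87|87|1f|df|34|1f|e3|
→ t2 |e3|1f|34|df|1f|87|87|81|
→ t3 |8e|1f|34|87|dc|87|e3|81|

RES = [0x8e, 0x1f, 0x34, 0x87, 0xdc, 0x87, 0xe3, 0x81]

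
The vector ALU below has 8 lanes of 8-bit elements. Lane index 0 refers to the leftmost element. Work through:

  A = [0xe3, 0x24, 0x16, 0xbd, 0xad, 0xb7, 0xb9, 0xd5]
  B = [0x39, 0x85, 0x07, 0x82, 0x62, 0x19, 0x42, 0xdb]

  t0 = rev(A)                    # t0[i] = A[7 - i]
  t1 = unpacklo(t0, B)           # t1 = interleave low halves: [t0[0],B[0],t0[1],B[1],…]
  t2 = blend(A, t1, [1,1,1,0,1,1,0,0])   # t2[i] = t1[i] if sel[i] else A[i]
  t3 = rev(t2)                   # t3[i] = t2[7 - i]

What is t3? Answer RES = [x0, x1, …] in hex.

→ t0 |d5|b9|b7|ad|bd|16|24|e3|
→ t1 |d5|39|b9|85|b7|07|ad|82|
→ t2 |d5|39|b9|bd|b7|07|b9|d5|
→ t3 |d5|b9|07|b7|bd|b9|39|d5|

RES = [ 0xd5  0xb9  0x07  0xb7  0xbd  0xb9  0x39  0xd5 ]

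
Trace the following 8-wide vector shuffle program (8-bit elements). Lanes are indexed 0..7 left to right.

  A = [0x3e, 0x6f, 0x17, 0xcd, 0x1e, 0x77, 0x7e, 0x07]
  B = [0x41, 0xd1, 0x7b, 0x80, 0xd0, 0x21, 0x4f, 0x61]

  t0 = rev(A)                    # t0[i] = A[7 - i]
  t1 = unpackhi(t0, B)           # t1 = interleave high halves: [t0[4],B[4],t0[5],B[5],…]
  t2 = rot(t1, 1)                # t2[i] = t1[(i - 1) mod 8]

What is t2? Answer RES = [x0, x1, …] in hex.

  t0: 07 7e 77 1e cd 17 6f 3e
  t1: cd d0 17 21 6f 4f 3e 61
  t2: 61 cd d0 17 21 6f 4f 3e

RES = [0x61, 0xcd, 0xd0, 0x17, 0x21, 0x6f, 0x4f, 0x3e]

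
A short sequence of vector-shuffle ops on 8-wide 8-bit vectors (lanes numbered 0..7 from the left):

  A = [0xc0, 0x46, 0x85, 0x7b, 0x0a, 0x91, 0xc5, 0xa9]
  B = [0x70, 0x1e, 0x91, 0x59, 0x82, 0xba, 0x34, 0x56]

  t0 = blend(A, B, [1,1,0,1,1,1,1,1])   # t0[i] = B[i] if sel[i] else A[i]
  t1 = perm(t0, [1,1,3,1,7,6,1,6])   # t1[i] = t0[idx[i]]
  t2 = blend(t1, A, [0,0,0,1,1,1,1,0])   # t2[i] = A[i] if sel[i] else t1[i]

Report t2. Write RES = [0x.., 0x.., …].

RES = [ 0x1e  0x1e  0x59  0x7b  0x0a  0x91  0xc5  0x34 ]

t0 = [0x70, 0x1e, 0x85, 0x59, 0x82, 0xba, 0x34, 0x56]
t1 = [0x1e, 0x1e, 0x59, 0x1e, 0x56, 0x34, 0x1e, 0x34]
t2 = [0x1e, 0x1e, 0x59, 0x7b, 0x0a, 0x91, 0xc5, 0x34]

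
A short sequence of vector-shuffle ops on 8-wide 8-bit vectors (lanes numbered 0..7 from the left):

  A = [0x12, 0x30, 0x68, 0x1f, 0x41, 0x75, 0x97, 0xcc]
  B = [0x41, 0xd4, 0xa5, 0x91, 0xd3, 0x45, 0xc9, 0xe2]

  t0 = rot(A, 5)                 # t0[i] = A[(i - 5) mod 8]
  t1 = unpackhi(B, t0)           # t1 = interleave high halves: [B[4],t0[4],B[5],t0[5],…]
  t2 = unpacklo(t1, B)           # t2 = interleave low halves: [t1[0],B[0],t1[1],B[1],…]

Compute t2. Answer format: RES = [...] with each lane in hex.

t0 = [0x1f, 0x41, 0x75, 0x97, 0xcc, 0x12, 0x30, 0x68]
t1 = [0xd3, 0xcc, 0x45, 0x12, 0xc9, 0x30, 0xe2, 0x68]
t2 = [0xd3, 0x41, 0xcc, 0xd4, 0x45, 0xa5, 0x12, 0x91]

RES = [ 0xd3  0x41  0xcc  0xd4  0x45  0xa5  0x12  0x91 ]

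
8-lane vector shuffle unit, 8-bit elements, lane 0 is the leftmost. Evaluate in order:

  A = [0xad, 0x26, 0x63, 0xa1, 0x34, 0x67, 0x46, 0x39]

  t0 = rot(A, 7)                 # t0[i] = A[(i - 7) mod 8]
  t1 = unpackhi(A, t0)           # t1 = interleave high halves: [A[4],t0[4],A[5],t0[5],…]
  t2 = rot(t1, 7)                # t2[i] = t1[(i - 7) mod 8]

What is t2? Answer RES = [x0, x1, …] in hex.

RES = [0x67, 0x67, 0x46, 0x46, 0x39, 0x39, 0xad, 0x34]

  t0: 26 63 a1 34 67 46 39 ad
  t1: 34 67 67 46 46 39 39 ad
  t2: 67 67 46 46 39 39 ad 34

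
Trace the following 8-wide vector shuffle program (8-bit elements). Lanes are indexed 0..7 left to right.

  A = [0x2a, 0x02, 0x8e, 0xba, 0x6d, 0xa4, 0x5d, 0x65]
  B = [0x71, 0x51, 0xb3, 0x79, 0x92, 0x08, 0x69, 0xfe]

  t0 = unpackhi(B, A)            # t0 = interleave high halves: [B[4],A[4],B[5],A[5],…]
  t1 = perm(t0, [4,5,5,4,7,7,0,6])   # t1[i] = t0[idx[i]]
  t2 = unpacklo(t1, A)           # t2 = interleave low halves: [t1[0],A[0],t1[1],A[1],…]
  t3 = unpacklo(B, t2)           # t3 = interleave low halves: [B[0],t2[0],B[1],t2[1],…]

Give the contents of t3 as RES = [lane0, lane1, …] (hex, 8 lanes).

  t0: 92 6d 08 a4 69 5d fe 65
  t1: 69 5d 5d 69 65 65 92 fe
  t2: 69 2a 5d 02 5d 8e 69 ba
  t3: 71 69 51 2a b3 5d 79 02

RES = [0x71, 0x69, 0x51, 0x2a, 0xb3, 0x5d, 0x79, 0x02]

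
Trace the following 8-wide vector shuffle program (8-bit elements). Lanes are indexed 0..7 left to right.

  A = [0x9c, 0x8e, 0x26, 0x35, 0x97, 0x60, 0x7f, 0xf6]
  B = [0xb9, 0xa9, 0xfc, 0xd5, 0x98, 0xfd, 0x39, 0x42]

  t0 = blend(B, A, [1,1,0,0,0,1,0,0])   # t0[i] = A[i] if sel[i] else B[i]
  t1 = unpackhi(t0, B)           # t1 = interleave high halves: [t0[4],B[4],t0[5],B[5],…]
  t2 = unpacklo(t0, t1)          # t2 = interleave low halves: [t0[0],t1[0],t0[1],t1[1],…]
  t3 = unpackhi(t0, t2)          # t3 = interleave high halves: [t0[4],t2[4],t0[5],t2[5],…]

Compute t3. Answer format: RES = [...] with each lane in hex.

  t0: 9c 8e fc d5 98 60 39 42
  t1: 98 98 60 fd 39 39 42 42
  t2: 9c 98 8e 98 fc 60 d5 fd
  t3: 98 fc 60 60 39 d5 42 fd

RES = [0x98, 0xfc, 0x60, 0x60, 0x39, 0xd5, 0x42, 0xfd]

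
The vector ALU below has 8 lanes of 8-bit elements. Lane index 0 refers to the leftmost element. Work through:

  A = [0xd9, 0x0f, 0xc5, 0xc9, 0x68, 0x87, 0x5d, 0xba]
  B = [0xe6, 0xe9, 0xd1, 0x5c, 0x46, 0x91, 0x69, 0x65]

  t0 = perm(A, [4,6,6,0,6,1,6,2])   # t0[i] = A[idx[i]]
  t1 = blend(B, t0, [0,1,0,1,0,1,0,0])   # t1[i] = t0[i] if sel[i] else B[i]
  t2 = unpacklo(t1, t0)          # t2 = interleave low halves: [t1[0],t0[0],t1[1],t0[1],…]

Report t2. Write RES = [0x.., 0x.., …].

RES = [ 0xe6  0x68  0x5d  0x5d  0xd1  0x5d  0xd9  0xd9 ]

t0 = [0x68, 0x5d, 0x5d, 0xd9, 0x5d, 0x0f, 0x5d, 0xc5]
t1 = [0xe6, 0x5d, 0xd1, 0xd9, 0x46, 0x0f, 0x69, 0x65]
t2 = [0xe6, 0x68, 0x5d, 0x5d, 0xd1, 0x5d, 0xd9, 0xd9]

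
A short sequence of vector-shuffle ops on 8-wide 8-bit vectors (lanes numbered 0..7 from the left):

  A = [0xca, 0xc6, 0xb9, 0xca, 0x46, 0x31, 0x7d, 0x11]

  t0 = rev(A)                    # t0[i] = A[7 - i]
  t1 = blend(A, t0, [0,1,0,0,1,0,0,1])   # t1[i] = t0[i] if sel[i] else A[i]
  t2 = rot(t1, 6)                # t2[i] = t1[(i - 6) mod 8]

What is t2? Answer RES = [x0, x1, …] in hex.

RES = [ 0xb9  0xca  0xca  0x31  0x7d  0xca  0xca  0x7d ]

t0 = [0x11, 0x7d, 0x31, 0x46, 0xca, 0xb9, 0xc6, 0xca]
t1 = [0xca, 0x7d, 0xb9, 0xca, 0xca, 0x31, 0x7d, 0xca]
t2 = [0xb9, 0xca, 0xca, 0x31, 0x7d, 0xca, 0xca, 0x7d]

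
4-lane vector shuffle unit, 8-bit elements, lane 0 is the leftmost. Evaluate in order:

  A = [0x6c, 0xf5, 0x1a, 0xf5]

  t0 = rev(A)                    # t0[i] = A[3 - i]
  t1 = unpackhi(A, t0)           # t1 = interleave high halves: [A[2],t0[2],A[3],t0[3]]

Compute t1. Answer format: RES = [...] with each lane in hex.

RES = [ 0x1a  0xf5  0xf5  0x6c ]

t0 = [0xf5, 0x1a, 0xf5, 0x6c]
t1 = [0x1a, 0xf5, 0xf5, 0x6c]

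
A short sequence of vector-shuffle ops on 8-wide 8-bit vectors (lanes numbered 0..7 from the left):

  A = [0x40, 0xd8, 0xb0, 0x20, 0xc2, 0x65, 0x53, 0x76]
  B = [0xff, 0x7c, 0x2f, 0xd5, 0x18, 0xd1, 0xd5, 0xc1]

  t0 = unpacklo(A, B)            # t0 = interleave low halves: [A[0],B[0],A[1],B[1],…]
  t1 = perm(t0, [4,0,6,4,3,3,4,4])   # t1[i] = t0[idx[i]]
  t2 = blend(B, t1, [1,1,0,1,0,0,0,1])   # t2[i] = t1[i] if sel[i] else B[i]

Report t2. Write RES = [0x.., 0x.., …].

t0 = [0x40, 0xff, 0xd8, 0x7c, 0xb0, 0x2f, 0x20, 0xd5]
t1 = [0xb0, 0x40, 0x20, 0xb0, 0x7c, 0x7c, 0xb0, 0xb0]
t2 = [0xb0, 0x40, 0x2f, 0xb0, 0x18, 0xd1, 0xd5, 0xb0]

RES = [0xb0, 0x40, 0x2f, 0xb0, 0x18, 0xd1, 0xd5, 0xb0]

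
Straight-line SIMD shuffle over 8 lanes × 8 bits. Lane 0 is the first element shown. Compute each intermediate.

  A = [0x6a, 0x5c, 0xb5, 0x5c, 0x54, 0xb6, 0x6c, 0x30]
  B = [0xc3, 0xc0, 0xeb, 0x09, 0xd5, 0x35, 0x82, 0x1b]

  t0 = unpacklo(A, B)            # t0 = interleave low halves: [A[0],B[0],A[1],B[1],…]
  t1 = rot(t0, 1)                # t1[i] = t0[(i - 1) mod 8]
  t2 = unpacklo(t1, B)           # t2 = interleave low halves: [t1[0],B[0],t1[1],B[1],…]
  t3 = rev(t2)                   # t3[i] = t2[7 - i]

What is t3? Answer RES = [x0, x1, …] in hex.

t0 = [0x6a, 0xc3, 0x5c, 0xc0, 0xb5, 0xeb, 0x5c, 0x09]
t1 = [0x09, 0x6a, 0xc3, 0x5c, 0xc0, 0xb5, 0xeb, 0x5c]
t2 = [0x09, 0xc3, 0x6a, 0xc0, 0xc3, 0xeb, 0x5c, 0x09]
t3 = [0x09, 0x5c, 0xeb, 0xc3, 0xc0, 0x6a, 0xc3, 0x09]

RES = [0x09, 0x5c, 0xeb, 0xc3, 0xc0, 0x6a, 0xc3, 0x09]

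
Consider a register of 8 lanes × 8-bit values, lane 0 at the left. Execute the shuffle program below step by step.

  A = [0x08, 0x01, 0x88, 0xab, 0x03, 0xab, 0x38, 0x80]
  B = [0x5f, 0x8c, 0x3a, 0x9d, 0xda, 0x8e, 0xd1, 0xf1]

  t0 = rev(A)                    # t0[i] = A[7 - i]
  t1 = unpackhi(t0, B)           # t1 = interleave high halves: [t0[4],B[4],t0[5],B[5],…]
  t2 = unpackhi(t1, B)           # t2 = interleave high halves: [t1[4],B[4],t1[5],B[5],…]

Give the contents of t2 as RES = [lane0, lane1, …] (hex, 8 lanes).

→ t0 |80|38|ab|03|ab|88|01|08|
→ t1 |ab|da|88|8e|01|d1|08|f1|
→ t2 |01|da|d1|8e|08|d1|f1|f1|

RES = [ 0x01  0xda  0xd1  0x8e  0x08  0xd1  0xf1  0xf1 ]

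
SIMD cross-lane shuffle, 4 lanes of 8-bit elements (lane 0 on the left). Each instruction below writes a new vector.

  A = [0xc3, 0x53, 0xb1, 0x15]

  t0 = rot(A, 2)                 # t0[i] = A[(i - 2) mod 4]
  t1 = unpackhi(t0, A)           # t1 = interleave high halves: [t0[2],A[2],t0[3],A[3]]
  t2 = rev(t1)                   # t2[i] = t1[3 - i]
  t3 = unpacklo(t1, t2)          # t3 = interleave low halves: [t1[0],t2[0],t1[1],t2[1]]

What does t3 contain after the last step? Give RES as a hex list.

→ t0 |b1|15|c3|53|
→ t1 |c3|b1|53|15|
→ t2 |15|53|b1|c3|
→ t3 |c3|15|b1|53|

RES = [ 0xc3  0x15  0xb1  0x53 ]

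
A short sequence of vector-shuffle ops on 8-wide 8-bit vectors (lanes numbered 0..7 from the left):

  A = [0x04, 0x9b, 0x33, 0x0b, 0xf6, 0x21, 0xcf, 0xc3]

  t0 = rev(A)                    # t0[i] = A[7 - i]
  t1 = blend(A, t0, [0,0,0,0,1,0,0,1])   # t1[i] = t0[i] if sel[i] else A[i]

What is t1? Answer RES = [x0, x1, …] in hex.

RES = [ 0x04  0x9b  0x33  0x0b  0x0b  0x21  0xcf  0x04 ]

  t0: c3 cf 21 f6 0b 33 9b 04
  t1: 04 9b 33 0b 0b 21 cf 04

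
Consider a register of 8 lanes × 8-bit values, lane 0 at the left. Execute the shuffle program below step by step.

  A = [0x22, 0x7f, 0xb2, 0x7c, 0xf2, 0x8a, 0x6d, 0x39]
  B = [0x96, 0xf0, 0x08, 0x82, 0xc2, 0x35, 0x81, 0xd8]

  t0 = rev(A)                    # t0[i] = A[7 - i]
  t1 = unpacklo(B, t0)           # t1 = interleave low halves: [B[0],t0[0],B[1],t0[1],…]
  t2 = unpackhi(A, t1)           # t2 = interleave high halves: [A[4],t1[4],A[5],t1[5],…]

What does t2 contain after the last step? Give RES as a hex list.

RES = [0xf2, 0x08, 0x8a, 0x8a, 0x6d, 0x82, 0x39, 0xf2]

→ t0 |39|6d|8a|f2|7c|b2|7f|22|
→ t1 |96|39|f0|6d|08|8a|82|f2|
→ t2 |f2|08|8a|8a|6d|82|39|f2|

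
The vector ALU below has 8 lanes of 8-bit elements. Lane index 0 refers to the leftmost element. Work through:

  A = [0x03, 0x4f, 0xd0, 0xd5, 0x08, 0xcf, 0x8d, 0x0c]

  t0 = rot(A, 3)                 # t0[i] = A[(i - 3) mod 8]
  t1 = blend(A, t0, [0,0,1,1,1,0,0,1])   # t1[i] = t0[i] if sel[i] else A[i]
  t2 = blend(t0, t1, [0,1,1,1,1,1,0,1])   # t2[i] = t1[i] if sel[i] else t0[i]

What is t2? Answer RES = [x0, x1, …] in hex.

RES = [ 0xcf  0x4f  0x0c  0x03  0x4f  0xcf  0xd5  0x08 ]

→ t0 |cf|8d|0c|03|4f|d0|d5|08|
→ t1 |03|4f|0c|03|4f|cf|8d|08|
→ t2 |cf|4f|0c|03|4f|cf|d5|08|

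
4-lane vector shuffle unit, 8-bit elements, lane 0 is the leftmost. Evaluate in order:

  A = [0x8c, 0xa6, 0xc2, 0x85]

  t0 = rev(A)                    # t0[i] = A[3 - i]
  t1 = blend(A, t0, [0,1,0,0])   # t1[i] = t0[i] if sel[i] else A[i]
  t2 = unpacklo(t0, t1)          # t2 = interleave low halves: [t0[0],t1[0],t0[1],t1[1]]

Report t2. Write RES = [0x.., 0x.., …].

RES = [ 0x85  0x8c  0xc2  0xc2 ]

→ t0 |85|c2|a6|8c|
→ t1 |8c|c2|c2|85|
→ t2 |85|8c|c2|c2|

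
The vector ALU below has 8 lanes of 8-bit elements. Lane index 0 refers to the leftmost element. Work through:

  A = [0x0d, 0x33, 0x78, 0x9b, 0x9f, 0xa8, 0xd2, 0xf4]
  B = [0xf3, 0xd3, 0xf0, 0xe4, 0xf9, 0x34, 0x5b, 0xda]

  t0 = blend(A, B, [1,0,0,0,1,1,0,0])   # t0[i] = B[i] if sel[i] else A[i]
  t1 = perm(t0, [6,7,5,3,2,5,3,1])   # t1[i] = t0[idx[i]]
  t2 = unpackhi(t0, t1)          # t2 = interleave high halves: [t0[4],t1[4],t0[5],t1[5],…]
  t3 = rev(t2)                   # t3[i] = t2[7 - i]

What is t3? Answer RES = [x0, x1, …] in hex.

RES = [0x33, 0xf4, 0x9b, 0xd2, 0x34, 0x34, 0x78, 0xf9]

  t0: f3 33 78 9b f9 34 d2 f4
  t1: d2 f4 34 9b 78 34 9b 33
  t2: f9 78 34 34 d2 9b f4 33
  t3: 33 f4 9b d2 34 34 78 f9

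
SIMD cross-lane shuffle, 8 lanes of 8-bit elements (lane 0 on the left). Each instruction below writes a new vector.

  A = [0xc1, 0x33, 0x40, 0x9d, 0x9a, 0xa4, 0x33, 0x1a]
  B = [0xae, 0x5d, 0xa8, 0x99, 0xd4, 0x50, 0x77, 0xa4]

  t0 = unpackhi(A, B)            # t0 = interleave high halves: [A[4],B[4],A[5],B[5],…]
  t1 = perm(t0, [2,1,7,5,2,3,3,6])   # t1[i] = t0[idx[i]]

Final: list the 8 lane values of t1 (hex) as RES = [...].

RES = [0xa4, 0xd4, 0xa4, 0x77, 0xa4, 0x50, 0x50, 0x1a]

→ t0 |9a|d4|a4|50|33|77|1a|a4|
→ t1 |a4|d4|a4|77|a4|50|50|1a|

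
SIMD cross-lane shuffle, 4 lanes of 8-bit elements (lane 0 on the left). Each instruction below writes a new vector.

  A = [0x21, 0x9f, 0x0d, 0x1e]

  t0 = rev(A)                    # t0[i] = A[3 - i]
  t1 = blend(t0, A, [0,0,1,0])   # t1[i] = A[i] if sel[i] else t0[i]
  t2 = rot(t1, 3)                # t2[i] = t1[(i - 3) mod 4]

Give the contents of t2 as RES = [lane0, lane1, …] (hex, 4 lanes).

RES = [0x0d, 0x0d, 0x21, 0x1e]

→ t0 |1e|0d|9f|21|
→ t1 |1e|0d|0d|21|
→ t2 |0d|0d|21|1e|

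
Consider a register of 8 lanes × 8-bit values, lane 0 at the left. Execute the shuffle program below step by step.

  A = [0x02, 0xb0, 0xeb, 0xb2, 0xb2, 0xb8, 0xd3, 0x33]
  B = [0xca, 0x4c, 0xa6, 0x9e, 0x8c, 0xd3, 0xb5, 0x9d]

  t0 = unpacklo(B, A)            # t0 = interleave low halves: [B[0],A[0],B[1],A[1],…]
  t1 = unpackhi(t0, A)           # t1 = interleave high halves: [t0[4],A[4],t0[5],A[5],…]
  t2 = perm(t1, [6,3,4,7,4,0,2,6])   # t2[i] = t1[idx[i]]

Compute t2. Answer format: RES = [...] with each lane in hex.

RES = [0xb2, 0xb8, 0x9e, 0x33, 0x9e, 0xa6, 0xeb, 0xb2]

t0 = [0xca, 0x02, 0x4c, 0xb0, 0xa6, 0xeb, 0x9e, 0xb2]
t1 = [0xa6, 0xb2, 0xeb, 0xb8, 0x9e, 0xd3, 0xb2, 0x33]
t2 = [0xb2, 0xb8, 0x9e, 0x33, 0x9e, 0xa6, 0xeb, 0xb2]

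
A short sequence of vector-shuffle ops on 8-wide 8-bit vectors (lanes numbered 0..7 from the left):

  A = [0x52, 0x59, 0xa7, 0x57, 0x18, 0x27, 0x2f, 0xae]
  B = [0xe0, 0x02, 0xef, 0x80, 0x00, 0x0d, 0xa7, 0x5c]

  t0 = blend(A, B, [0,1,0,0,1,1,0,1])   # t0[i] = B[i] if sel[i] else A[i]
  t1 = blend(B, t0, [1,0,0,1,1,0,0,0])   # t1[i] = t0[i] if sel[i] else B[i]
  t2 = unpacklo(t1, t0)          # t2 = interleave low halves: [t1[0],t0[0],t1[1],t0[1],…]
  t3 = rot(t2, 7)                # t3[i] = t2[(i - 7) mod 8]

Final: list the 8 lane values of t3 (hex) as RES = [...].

→ t0 |52|02|a7|57|00|0d|2f|5c|
→ t1 |52|02|ef|57|00|0d|a7|5c|
→ t2 |52|52|02|02|ef|a7|57|57|
→ t3 |52|02|02|ef|a7|57|57|52|

RES = [0x52, 0x02, 0x02, 0xef, 0xa7, 0x57, 0x57, 0x52]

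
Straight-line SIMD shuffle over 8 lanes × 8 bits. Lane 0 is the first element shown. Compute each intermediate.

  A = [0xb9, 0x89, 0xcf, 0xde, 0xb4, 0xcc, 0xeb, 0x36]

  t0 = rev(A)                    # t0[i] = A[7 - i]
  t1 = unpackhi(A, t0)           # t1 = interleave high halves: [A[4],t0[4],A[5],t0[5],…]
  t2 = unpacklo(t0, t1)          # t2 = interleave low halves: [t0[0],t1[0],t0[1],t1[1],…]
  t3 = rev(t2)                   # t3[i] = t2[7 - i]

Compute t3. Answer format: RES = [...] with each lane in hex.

RES = [0xcf, 0xb4, 0xcc, 0xcc, 0xde, 0xeb, 0xb4, 0x36]

  t0: 36 eb cc b4 de cf 89 b9
  t1: b4 de cc cf eb 89 36 b9
  t2: 36 b4 eb de cc cc b4 cf
  t3: cf b4 cc cc de eb b4 36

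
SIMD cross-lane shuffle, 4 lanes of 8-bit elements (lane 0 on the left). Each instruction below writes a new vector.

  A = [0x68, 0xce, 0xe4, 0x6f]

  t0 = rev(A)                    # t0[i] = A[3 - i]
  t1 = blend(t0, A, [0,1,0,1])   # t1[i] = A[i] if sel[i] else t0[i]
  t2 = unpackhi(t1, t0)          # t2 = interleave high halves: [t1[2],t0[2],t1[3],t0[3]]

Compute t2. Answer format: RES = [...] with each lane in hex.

RES = [ 0xce  0xce  0x6f  0x68 ]

  t0: 6f e4 ce 68
  t1: 6f ce ce 6f
  t2: ce ce 6f 68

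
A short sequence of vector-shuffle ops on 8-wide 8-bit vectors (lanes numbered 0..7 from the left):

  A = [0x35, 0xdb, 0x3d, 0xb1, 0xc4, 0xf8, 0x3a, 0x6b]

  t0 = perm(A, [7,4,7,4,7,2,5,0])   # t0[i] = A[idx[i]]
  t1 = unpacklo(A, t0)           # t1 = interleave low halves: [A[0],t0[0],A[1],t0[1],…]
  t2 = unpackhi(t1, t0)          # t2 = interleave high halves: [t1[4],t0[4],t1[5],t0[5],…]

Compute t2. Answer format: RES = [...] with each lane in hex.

RES = [0x3d, 0x6b, 0x6b, 0x3d, 0xb1, 0xf8, 0xc4, 0x35]

t0 = [0x6b, 0xc4, 0x6b, 0xc4, 0x6b, 0x3d, 0xf8, 0x35]
t1 = [0x35, 0x6b, 0xdb, 0xc4, 0x3d, 0x6b, 0xb1, 0xc4]
t2 = [0x3d, 0x6b, 0x6b, 0x3d, 0xb1, 0xf8, 0xc4, 0x35]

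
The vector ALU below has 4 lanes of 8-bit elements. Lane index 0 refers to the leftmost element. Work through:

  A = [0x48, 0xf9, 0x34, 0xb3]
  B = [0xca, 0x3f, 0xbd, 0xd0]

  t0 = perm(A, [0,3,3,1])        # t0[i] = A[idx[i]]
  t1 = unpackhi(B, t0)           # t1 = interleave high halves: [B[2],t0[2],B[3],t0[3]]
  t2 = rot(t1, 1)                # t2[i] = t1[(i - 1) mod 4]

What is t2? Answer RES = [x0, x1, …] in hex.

t0 = [0x48, 0xb3, 0xb3, 0xf9]
t1 = [0xbd, 0xb3, 0xd0, 0xf9]
t2 = [0xf9, 0xbd, 0xb3, 0xd0]

RES = [ 0xf9  0xbd  0xb3  0xd0 ]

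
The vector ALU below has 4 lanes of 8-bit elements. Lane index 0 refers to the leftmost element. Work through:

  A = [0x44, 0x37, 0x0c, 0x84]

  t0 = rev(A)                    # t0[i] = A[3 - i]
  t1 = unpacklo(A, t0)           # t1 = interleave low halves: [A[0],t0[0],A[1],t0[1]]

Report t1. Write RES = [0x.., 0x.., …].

t0 = [0x84, 0x0c, 0x37, 0x44]
t1 = [0x44, 0x84, 0x37, 0x0c]

RES = [0x44, 0x84, 0x37, 0x0c]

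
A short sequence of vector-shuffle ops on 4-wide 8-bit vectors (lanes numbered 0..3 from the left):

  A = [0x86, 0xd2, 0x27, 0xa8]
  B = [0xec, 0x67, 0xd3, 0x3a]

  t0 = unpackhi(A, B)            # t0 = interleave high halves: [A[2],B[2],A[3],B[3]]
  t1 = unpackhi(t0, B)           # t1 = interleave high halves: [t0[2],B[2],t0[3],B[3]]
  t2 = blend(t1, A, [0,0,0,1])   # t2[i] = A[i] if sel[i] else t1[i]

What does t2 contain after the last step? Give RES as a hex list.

  t0: 27 d3 a8 3a
  t1: a8 d3 3a 3a
  t2: a8 d3 3a a8

RES = [ 0xa8  0xd3  0x3a  0xa8 ]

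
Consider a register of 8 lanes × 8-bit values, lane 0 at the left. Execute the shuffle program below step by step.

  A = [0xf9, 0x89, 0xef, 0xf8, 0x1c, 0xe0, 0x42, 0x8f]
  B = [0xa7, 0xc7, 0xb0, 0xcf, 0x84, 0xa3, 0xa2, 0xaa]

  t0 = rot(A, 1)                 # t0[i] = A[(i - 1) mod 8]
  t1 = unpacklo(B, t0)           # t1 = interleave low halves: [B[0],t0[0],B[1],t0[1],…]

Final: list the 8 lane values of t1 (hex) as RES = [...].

RES = [ 0xa7  0x8f  0xc7  0xf9  0xb0  0x89  0xcf  0xef ]

→ t0 |8f|f9|89|ef|f8|1c|e0|42|
→ t1 |a7|8f|c7|f9|b0|89|cf|ef|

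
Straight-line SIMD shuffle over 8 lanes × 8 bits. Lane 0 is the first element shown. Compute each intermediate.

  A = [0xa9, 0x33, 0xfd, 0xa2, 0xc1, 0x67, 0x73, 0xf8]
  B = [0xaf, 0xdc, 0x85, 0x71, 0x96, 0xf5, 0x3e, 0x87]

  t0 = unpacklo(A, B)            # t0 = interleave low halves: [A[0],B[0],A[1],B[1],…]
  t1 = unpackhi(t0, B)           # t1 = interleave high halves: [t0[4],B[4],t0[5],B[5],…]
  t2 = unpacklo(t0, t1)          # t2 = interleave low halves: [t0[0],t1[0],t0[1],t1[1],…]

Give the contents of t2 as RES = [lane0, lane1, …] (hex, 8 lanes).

→ t0 |a9|af|33|dc|fd|85|a2|71|
→ t1 |fd|96|85|f5|a2|3e|71|87|
→ t2 |a9|fd|af|96|33|85|dc|f5|

RES = [ 0xa9  0xfd  0xaf  0x96  0x33  0x85  0xdc  0xf5 ]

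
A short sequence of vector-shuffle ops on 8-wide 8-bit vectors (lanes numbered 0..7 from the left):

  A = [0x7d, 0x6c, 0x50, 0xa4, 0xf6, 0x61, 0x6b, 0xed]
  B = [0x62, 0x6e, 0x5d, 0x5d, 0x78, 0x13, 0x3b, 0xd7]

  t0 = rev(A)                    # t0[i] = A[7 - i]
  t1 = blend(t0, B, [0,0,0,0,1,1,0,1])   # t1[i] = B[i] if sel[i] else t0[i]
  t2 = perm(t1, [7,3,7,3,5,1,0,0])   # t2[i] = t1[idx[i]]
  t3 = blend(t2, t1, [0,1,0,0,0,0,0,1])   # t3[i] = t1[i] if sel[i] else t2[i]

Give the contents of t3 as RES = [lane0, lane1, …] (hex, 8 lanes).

→ t0 |ed|6b|61|f6|a4|50|6c|7d|
→ t1 |ed|6b|61|f6|78|13|6c|d7|
→ t2 |d7|f6|d7|f6|13|6b|ed|ed|
→ t3 |d7|6b|d7|f6|13|6b|ed|d7|

RES = [ 0xd7  0x6b  0xd7  0xf6  0x13  0x6b  0xed  0xd7 ]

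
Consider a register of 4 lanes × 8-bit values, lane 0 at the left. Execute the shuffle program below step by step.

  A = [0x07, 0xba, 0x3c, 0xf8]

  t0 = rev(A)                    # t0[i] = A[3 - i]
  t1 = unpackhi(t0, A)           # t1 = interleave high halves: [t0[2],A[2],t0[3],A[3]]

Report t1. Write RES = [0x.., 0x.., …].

t0 = [0xf8, 0x3c, 0xba, 0x07]
t1 = [0xba, 0x3c, 0x07, 0xf8]

RES = [0xba, 0x3c, 0x07, 0xf8]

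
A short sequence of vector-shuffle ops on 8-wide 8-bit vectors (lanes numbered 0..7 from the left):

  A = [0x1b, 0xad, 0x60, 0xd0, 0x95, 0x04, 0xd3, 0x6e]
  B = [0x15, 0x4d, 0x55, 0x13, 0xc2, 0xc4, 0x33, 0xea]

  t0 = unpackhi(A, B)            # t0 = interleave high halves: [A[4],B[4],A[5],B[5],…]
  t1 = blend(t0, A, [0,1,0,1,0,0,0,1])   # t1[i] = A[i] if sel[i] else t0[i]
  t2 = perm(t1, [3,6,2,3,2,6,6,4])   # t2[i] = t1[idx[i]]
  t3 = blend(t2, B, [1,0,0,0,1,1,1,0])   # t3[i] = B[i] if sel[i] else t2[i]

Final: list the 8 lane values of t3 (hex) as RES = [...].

RES = [0x15, 0x6e, 0x04, 0xd0, 0xc2, 0xc4, 0x33, 0xd3]

t0 = [0x95, 0xc2, 0x04, 0xc4, 0xd3, 0x33, 0x6e, 0xea]
t1 = [0x95, 0xad, 0x04, 0xd0, 0xd3, 0x33, 0x6e, 0x6e]
t2 = [0xd0, 0x6e, 0x04, 0xd0, 0x04, 0x6e, 0x6e, 0xd3]
t3 = [0x15, 0x6e, 0x04, 0xd0, 0xc2, 0xc4, 0x33, 0xd3]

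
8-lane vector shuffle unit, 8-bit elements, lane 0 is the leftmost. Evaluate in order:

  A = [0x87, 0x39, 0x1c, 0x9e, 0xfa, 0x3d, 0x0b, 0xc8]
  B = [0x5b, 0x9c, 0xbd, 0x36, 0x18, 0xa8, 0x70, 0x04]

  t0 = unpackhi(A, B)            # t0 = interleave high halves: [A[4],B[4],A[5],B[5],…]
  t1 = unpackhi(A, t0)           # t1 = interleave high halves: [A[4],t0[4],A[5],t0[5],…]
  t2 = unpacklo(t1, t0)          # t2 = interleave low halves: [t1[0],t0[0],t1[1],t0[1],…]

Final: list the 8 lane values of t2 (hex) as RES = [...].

→ t0 |fa|18|3d|a8|0b|70|c8|04|
→ t1 |fa|0b|3d|70|0b|c8|c8|04|
→ t2 |fa|fa|0b|18|3d|3d|70|a8|

RES = [ 0xfa  0xfa  0x0b  0x18  0x3d  0x3d  0x70  0xa8 ]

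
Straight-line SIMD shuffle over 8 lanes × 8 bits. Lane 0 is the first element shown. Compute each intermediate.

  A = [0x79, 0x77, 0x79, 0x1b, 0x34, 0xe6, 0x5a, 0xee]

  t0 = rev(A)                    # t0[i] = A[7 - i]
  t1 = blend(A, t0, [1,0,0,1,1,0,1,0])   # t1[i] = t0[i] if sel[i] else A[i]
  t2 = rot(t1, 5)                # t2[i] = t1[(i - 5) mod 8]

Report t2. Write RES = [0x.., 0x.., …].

RES = [0x34, 0x1b, 0xe6, 0x77, 0xee, 0xee, 0x77, 0x79]

t0 = [0xee, 0x5a, 0xe6, 0x34, 0x1b, 0x79, 0x77, 0x79]
t1 = [0xee, 0x77, 0x79, 0x34, 0x1b, 0xe6, 0x77, 0xee]
t2 = [0x34, 0x1b, 0xe6, 0x77, 0xee, 0xee, 0x77, 0x79]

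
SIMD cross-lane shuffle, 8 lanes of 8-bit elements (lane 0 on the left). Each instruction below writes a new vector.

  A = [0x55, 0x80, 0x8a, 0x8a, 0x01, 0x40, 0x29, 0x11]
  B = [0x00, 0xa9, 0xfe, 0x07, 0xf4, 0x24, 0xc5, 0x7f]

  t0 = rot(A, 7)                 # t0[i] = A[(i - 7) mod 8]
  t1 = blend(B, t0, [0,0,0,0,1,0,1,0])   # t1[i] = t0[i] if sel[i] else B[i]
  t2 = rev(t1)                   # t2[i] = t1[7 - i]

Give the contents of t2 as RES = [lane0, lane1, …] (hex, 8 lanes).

RES = [ 0x7f  0x11  0x24  0x40  0x07  0xfe  0xa9  0x00 ]

  t0: 80 8a 8a 01 40 29 11 55
  t1: 00 a9 fe 07 40 24 11 7f
  t2: 7f 11 24 40 07 fe a9 00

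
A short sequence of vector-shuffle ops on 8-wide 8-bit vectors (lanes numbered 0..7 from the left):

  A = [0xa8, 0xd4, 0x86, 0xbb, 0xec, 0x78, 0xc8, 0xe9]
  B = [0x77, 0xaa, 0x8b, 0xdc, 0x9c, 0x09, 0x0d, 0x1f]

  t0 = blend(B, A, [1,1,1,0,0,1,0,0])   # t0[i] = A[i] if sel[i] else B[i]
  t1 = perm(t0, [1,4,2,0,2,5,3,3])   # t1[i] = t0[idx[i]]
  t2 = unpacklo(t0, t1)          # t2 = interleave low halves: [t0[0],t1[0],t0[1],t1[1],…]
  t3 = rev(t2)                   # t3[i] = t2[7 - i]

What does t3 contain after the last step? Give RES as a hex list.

  t0: a8 d4 86 dc 9c 78 0d 1f
  t1: d4 9c 86 a8 86 78 dc dc
  t2: a8 d4 d4 9c 86 86 dc a8
  t3: a8 dc 86 86 9c d4 d4 a8

RES = [ 0xa8  0xdc  0x86  0x86  0x9c  0xd4  0xd4  0xa8 ]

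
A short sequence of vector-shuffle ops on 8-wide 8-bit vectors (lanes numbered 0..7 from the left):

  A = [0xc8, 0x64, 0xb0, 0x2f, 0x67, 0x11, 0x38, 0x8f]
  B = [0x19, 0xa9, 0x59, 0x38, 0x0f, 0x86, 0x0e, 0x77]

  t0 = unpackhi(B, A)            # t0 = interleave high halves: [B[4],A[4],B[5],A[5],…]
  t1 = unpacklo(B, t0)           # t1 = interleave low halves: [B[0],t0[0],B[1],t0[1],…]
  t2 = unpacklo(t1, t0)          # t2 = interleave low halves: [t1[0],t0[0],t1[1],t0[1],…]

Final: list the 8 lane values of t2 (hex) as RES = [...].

RES = [0x19, 0x0f, 0x0f, 0x67, 0xa9, 0x86, 0x67, 0x11]

→ t0 |0f|67|86|11|0e|38|77|8f|
→ t1 |19|0f|a9|67|59|86|38|11|
→ t2 |19|0f|0f|67|a9|86|67|11|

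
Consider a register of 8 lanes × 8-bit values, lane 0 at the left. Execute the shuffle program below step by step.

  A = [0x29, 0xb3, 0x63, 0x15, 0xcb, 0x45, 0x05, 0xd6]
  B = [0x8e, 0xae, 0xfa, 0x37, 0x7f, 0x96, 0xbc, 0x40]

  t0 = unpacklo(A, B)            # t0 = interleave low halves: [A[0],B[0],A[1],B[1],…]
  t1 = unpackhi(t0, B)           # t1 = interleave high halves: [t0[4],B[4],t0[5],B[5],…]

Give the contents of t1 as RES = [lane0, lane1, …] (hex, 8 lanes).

RES = [0x63, 0x7f, 0xfa, 0x96, 0x15, 0xbc, 0x37, 0x40]

→ t0 |29|8e|b3|ae|63|fa|15|37|
→ t1 |63|7f|fa|96|15|bc|37|40|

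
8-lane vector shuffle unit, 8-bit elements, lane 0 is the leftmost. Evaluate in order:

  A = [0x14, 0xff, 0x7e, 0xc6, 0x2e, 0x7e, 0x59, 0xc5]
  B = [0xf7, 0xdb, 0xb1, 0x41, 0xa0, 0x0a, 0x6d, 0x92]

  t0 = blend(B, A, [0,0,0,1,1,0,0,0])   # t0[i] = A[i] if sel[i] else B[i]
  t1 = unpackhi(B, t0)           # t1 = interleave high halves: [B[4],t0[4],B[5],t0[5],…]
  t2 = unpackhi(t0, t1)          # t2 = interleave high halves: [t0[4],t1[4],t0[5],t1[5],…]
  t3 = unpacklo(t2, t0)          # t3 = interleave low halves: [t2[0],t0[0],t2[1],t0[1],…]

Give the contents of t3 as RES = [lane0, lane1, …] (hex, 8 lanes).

  t0: f7 db b1 c6 2e 0a 6d 92
  t1: a0 2e 0a 0a 6d 6d 92 92
  t2: 2e 6d 0a 6d 6d 92 92 92
  t3: 2e f7 6d db 0a b1 6d c6

RES = [ 0x2e  0xf7  0x6d  0xdb  0x0a  0xb1  0x6d  0xc6 ]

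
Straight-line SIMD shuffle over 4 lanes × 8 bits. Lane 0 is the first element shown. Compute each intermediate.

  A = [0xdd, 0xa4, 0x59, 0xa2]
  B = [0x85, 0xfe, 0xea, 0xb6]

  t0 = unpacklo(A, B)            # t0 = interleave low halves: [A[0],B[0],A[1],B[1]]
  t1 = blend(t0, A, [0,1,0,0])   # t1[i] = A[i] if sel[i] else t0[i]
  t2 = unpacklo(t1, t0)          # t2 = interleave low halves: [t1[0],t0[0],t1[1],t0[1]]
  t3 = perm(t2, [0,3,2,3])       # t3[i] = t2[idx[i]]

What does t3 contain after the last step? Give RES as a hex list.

→ t0 |dd|85|a4|fe|
→ t1 |dd|a4|a4|fe|
→ t2 |dd|dd|a4|85|
→ t3 |dd|85|a4|85|

RES = [0xdd, 0x85, 0xa4, 0x85]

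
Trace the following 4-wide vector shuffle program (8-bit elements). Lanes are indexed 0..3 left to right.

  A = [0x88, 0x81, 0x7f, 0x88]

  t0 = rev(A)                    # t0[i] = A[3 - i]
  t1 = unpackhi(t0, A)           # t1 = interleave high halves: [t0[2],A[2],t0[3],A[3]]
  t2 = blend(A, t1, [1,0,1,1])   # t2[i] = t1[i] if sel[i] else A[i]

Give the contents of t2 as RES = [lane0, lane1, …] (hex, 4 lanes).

→ t0 |88|7f|81|88|
→ t1 |81|7f|88|88|
→ t2 |81|81|88|88|

RES = [0x81, 0x81, 0x88, 0x88]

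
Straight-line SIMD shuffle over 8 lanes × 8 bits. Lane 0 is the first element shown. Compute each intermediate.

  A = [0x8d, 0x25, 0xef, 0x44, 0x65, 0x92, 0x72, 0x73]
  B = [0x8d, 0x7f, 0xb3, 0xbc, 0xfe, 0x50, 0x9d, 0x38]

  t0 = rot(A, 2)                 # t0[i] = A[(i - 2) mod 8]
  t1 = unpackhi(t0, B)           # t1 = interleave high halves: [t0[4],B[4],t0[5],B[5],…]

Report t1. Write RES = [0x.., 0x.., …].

RES = [ 0xef  0xfe  0x44  0x50  0x65  0x9d  0x92  0x38 ]

  t0: 72 73 8d 25 ef 44 65 92
  t1: ef fe 44 50 65 9d 92 38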